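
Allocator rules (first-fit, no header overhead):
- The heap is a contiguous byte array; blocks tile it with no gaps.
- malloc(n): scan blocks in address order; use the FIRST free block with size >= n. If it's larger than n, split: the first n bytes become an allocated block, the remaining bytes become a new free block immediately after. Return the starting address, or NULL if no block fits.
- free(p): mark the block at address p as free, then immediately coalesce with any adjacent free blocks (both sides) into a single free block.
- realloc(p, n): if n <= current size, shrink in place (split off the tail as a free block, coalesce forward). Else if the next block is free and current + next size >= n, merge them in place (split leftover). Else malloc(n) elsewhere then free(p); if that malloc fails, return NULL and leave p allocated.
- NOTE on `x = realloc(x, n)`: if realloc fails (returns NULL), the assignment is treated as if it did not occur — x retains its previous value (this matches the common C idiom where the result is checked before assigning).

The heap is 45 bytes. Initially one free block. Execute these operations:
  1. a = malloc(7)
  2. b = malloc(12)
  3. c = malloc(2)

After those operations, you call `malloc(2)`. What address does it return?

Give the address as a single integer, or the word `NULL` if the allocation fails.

Answer: 21

Derivation:
Op 1: a = malloc(7) -> a = 0; heap: [0-6 ALLOC][7-44 FREE]
Op 2: b = malloc(12) -> b = 7; heap: [0-6 ALLOC][7-18 ALLOC][19-44 FREE]
Op 3: c = malloc(2) -> c = 19; heap: [0-6 ALLOC][7-18 ALLOC][19-20 ALLOC][21-44 FREE]
malloc(2): first-fit scan over [0-6 ALLOC][7-18 ALLOC][19-20 ALLOC][21-44 FREE] -> 21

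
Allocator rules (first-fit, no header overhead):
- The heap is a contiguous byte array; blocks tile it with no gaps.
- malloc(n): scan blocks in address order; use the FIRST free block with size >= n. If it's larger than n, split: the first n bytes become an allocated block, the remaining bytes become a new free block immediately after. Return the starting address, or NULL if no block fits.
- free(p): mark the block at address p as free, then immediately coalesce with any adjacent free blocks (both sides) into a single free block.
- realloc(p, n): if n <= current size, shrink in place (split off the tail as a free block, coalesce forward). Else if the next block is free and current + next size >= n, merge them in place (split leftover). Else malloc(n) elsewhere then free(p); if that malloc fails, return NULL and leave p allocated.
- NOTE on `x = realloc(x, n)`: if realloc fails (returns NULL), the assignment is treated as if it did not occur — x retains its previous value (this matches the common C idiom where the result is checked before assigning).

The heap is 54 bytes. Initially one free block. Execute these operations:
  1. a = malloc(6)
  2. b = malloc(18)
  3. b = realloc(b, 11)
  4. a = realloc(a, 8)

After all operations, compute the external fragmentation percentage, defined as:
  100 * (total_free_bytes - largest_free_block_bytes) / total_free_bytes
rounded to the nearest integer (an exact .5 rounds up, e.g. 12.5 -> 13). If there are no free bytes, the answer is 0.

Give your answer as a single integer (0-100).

Op 1: a = malloc(6) -> a = 0; heap: [0-5 ALLOC][6-53 FREE]
Op 2: b = malloc(18) -> b = 6; heap: [0-5 ALLOC][6-23 ALLOC][24-53 FREE]
Op 3: b = realloc(b, 11) -> b = 6; heap: [0-5 ALLOC][6-16 ALLOC][17-53 FREE]
Op 4: a = realloc(a, 8) -> a = 17; heap: [0-5 FREE][6-16 ALLOC][17-24 ALLOC][25-53 FREE]
Free blocks: [6 29] total_free=35 largest=29 -> 100*(35-29)/35 = 600/35 ≈ 17.143 -> rounds to 17

Answer: 17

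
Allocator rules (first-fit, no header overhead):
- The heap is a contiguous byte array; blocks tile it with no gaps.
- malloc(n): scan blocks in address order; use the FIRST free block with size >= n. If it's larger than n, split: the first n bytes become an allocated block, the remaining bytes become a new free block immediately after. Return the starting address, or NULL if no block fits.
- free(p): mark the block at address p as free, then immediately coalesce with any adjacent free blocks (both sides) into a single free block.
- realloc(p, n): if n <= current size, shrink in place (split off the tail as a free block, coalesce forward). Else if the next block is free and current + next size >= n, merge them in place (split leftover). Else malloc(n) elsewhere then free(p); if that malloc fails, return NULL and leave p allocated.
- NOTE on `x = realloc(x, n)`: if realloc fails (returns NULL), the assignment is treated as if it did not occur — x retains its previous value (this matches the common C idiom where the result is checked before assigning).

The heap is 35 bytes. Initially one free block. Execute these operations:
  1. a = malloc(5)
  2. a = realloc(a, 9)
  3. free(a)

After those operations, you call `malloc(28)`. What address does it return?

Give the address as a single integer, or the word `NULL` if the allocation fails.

Op 1: a = malloc(5) -> a = 0; heap: [0-4 ALLOC][5-34 FREE]
Op 2: a = realloc(a, 9) -> a = 0; heap: [0-8 ALLOC][9-34 FREE]
Op 3: free(a) -> (freed a); heap: [0-34 FREE]
malloc(28): first-fit scan over [0-34 FREE] -> 0

Answer: 0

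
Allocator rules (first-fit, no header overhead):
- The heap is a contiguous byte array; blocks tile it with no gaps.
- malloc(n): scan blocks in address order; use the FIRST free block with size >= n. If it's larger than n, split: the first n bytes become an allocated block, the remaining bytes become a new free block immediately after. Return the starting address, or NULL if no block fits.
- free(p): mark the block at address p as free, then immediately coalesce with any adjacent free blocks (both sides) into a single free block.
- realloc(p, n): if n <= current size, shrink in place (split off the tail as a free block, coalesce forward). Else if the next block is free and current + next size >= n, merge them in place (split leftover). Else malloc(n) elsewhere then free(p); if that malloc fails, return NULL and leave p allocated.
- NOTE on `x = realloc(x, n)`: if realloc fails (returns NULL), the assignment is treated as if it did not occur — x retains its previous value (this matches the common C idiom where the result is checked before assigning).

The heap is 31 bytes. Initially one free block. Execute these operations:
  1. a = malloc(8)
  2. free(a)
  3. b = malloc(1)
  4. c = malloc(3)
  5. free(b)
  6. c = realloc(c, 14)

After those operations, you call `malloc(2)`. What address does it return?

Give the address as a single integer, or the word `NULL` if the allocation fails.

Answer: 15

Derivation:
Op 1: a = malloc(8) -> a = 0; heap: [0-7 ALLOC][8-30 FREE]
Op 2: free(a) -> (freed a); heap: [0-30 FREE]
Op 3: b = malloc(1) -> b = 0; heap: [0-0 ALLOC][1-30 FREE]
Op 4: c = malloc(3) -> c = 1; heap: [0-0 ALLOC][1-3 ALLOC][4-30 FREE]
Op 5: free(b) -> (freed b); heap: [0-0 FREE][1-3 ALLOC][4-30 FREE]
Op 6: c = realloc(c, 14) -> c = 1; heap: [0-0 FREE][1-14 ALLOC][15-30 FREE]
malloc(2): first-fit scan over [0-0 FREE][1-14 ALLOC][15-30 FREE] -> 15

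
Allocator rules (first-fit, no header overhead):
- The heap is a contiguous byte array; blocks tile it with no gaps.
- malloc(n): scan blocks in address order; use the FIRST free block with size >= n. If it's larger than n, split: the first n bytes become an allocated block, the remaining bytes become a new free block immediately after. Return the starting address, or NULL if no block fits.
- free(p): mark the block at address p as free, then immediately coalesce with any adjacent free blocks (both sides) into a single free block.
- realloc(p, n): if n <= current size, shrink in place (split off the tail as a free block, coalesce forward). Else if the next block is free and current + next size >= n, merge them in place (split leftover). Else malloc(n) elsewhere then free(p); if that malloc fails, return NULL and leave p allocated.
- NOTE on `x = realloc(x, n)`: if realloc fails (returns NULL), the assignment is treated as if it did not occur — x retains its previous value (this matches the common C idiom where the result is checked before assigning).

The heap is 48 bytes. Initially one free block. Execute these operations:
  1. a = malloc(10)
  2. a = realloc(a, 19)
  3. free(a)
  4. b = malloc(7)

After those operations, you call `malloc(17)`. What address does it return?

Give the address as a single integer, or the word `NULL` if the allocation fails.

Op 1: a = malloc(10) -> a = 0; heap: [0-9 ALLOC][10-47 FREE]
Op 2: a = realloc(a, 19) -> a = 0; heap: [0-18 ALLOC][19-47 FREE]
Op 3: free(a) -> (freed a); heap: [0-47 FREE]
Op 4: b = malloc(7) -> b = 0; heap: [0-6 ALLOC][7-47 FREE]
malloc(17): first-fit scan over [0-6 ALLOC][7-47 FREE] -> 7

Answer: 7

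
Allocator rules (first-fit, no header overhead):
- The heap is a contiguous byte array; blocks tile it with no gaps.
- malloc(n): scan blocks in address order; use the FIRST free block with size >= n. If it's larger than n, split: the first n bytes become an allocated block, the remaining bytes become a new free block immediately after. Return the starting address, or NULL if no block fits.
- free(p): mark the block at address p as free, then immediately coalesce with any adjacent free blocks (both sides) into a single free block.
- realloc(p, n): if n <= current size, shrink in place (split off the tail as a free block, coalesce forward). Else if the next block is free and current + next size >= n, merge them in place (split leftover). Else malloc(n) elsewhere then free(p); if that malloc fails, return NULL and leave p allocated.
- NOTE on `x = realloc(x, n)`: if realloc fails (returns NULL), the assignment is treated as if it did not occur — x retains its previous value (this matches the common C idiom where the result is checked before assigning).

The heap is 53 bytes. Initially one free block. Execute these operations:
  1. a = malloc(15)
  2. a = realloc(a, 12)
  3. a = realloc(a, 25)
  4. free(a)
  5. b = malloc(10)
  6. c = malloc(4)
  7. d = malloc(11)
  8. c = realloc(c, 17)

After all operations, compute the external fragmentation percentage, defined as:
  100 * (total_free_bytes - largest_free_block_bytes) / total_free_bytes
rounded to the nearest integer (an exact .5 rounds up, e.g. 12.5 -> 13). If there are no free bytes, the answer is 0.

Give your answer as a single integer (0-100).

Op 1: a = malloc(15) -> a = 0; heap: [0-14 ALLOC][15-52 FREE]
Op 2: a = realloc(a, 12) -> a = 0; heap: [0-11 ALLOC][12-52 FREE]
Op 3: a = realloc(a, 25) -> a = 0; heap: [0-24 ALLOC][25-52 FREE]
Op 4: free(a) -> (freed a); heap: [0-52 FREE]
Op 5: b = malloc(10) -> b = 0; heap: [0-9 ALLOC][10-52 FREE]
Op 6: c = malloc(4) -> c = 10; heap: [0-9 ALLOC][10-13 ALLOC][14-52 FREE]
Op 7: d = malloc(11) -> d = 14; heap: [0-9 ALLOC][10-13 ALLOC][14-24 ALLOC][25-52 FREE]
Op 8: c = realloc(c, 17) -> c = 25; heap: [0-9 ALLOC][10-13 FREE][14-24 ALLOC][25-41 ALLOC][42-52 FREE]
Free blocks: [4 11] total_free=15 largest=11 -> 100*(15-11)/15 = 400/15 ≈ 26.667 -> rounds to 27

Answer: 27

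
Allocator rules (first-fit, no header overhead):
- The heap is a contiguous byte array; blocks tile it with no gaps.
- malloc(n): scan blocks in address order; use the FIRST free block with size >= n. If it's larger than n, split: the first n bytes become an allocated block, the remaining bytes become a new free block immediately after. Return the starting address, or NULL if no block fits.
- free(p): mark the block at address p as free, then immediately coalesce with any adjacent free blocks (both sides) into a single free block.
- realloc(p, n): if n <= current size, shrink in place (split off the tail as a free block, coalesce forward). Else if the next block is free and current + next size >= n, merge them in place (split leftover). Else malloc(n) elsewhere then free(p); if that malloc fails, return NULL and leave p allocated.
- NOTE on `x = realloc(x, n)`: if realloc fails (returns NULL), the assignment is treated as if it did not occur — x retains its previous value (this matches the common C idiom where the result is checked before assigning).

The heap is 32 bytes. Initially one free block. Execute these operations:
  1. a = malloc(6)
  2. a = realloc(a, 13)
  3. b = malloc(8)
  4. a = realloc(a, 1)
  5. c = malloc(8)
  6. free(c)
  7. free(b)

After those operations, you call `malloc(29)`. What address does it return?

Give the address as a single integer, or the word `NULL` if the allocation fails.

Op 1: a = malloc(6) -> a = 0; heap: [0-5 ALLOC][6-31 FREE]
Op 2: a = realloc(a, 13) -> a = 0; heap: [0-12 ALLOC][13-31 FREE]
Op 3: b = malloc(8) -> b = 13; heap: [0-12 ALLOC][13-20 ALLOC][21-31 FREE]
Op 4: a = realloc(a, 1) -> a = 0; heap: [0-0 ALLOC][1-12 FREE][13-20 ALLOC][21-31 FREE]
Op 5: c = malloc(8) -> c = 1; heap: [0-0 ALLOC][1-8 ALLOC][9-12 FREE][13-20 ALLOC][21-31 FREE]
Op 6: free(c) -> (freed c); heap: [0-0 ALLOC][1-12 FREE][13-20 ALLOC][21-31 FREE]
Op 7: free(b) -> (freed b); heap: [0-0 ALLOC][1-31 FREE]
malloc(29): first-fit scan over [0-0 ALLOC][1-31 FREE] -> 1

Answer: 1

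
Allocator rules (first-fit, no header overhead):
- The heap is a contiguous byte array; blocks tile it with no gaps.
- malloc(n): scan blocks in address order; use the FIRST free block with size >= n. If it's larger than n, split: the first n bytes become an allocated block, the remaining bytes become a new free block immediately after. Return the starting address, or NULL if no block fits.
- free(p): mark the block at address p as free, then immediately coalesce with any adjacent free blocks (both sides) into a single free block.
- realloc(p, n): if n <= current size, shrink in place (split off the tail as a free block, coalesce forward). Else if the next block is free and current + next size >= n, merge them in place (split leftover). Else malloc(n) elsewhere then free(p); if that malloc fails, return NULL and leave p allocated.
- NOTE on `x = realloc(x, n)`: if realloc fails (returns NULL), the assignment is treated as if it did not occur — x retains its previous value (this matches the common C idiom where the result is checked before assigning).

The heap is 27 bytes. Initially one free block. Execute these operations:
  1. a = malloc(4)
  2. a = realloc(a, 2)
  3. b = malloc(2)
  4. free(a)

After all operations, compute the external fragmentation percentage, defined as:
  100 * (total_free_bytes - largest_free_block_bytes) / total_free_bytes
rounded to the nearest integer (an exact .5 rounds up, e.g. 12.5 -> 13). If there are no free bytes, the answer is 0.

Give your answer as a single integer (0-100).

Op 1: a = malloc(4) -> a = 0; heap: [0-3 ALLOC][4-26 FREE]
Op 2: a = realloc(a, 2) -> a = 0; heap: [0-1 ALLOC][2-26 FREE]
Op 3: b = malloc(2) -> b = 2; heap: [0-1 ALLOC][2-3 ALLOC][4-26 FREE]
Op 4: free(a) -> (freed a); heap: [0-1 FREE][2-3 ALLOC][4-26 FREE]
Free blocks: [2 23] total_free=25 largest=23 -> 100*(25-23)/25 = 200/25 = 8

Answer: 8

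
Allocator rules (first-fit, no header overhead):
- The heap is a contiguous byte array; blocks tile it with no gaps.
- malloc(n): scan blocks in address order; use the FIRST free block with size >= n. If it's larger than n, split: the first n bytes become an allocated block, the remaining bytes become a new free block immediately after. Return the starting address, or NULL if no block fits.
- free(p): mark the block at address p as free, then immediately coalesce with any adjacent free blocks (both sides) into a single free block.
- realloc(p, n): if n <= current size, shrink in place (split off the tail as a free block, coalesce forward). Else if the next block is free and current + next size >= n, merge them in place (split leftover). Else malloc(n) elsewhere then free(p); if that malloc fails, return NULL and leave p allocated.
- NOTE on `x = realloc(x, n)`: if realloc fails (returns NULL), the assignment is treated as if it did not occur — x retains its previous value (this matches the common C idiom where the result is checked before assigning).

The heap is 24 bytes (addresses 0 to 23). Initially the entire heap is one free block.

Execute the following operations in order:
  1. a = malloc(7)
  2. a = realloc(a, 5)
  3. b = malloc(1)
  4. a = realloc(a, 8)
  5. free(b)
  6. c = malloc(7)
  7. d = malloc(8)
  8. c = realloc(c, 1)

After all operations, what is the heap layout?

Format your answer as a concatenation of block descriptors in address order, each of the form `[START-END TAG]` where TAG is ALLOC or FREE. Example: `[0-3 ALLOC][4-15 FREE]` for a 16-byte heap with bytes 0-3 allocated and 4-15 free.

Answer: [0-5 FREE][6-13 ALLOC][14-14 ALLOC][15-23 FREE]

Derivation:
Op 1: a = malloc(7) -> a = 0; heap: [0-6 ALLOC][7-23 FREE]
Op 2: a = realloc(a, 5) -> a = 0; heap: [0-4 ALLOC][5-23 FREE]
Op 3: b = malloc(1) -> b = 5; heap: [0-4 ALLOC][5-5 ALLOC][6-23 FREE]
Op 4: a = realloc(a, 8) -> a = 6; heap: [0-4 FREE][5-5 ALLOC][6-13 ALLOC][14-23 FREE]
Op 5: free(b) -> (freed b); heap: [0-5 FREE][6-13 ALLOC][14-23 FREE]
Op 6: c = malloc(7) -> c = 14; heap: [0-5 FREE][6-13 ALLOC][14-20 ALLOC][21-23 FREE]
Op 7: d = malloc(8) -> d = NULL; heap: [0-5 FREE][6-13 ALLOC][14-20 ALLOC][21-23 FREE]
Op 8: c = realloc(c, 1) -> c = 14; heap: [0-5 FREE][6-13 ALLOC][14-14 ALLOC][15-23 FREE]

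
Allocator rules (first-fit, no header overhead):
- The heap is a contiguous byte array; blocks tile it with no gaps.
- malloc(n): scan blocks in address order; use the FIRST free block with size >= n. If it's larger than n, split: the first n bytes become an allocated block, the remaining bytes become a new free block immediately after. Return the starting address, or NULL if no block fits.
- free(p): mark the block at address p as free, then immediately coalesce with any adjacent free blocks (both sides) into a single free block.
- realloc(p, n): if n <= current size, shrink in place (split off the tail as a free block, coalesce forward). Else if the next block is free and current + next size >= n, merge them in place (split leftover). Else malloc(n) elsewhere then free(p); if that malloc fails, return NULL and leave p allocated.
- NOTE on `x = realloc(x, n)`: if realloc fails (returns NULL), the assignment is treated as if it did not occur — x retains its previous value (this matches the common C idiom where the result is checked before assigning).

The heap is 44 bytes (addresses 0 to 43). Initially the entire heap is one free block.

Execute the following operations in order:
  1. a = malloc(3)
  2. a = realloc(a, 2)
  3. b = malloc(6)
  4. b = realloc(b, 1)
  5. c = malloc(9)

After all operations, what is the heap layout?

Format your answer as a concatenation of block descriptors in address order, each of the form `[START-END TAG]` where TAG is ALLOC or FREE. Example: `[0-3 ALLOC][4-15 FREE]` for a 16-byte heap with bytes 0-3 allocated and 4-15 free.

Op 1: a = malloc(3) -> a = 0; heap: [0-2 ALLOC][3-43 FREE]
Op 2: a = realloc(a, 2) -> a = 0; heap: [0-1 ALLOC][2-43 FREE]
Op 3: b = malloc(6) -> b = 2; heap: [0-1 ALLOC][2-7 ALLOC][8-43 FREE]
Op 4: b = realloc(b, 1) -> b = 2; heap: [0-1 ALLOC][2-2 ALLOC][3-43 FREE]
Op 5: c = malloc(9) -> c = 3; heap: [0-1 ALLOC][2-2 ALLOC][3-11 ALLOC][12-43 FREE]

Answer: [0-1 ALLOC][2-2 ALLOC][3-11 ALLOC][12-43 FREE]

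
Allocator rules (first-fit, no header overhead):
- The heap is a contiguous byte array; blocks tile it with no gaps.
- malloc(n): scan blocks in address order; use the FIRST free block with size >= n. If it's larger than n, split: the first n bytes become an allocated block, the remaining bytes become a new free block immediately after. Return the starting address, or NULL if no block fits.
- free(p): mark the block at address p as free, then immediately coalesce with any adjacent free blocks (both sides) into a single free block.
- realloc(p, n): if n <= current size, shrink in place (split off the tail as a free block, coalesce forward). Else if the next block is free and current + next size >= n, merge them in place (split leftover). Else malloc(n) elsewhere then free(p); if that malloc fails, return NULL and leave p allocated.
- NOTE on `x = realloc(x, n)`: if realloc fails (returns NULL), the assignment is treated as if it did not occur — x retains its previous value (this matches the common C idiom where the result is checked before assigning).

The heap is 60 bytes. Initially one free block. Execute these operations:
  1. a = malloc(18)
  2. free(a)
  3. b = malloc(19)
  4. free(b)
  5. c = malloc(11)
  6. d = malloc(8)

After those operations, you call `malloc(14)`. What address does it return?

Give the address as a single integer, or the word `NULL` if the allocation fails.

Answer: 19

Derivation:
Op 1: a = malloc(18) -> a = 0; heap: [0-17 ALLOC][18-59 FREE]
Op 2: free(a) -> (freed a); heap: [0-59 FREE]
Op 3: b = malloc(19) -> b = 0; heap: [0-18 ALLOC][19-59 FREE]
Op 4: free(b) -> (freed b); heap: [0-59 FREE]
Op 5: c = malloc(11) -> c = 0; heap: [0-10 ALLOC][11-59 FREE]
Op 6: d = malloc(8) -> d = 11; heap: [0-10 ALLOC][11-18 ALLOC][19-59 FREE]
malloc(14): first-fit scan over [0-10 ALLOC][11-18 ALLOC][19-59 FREE] -> 19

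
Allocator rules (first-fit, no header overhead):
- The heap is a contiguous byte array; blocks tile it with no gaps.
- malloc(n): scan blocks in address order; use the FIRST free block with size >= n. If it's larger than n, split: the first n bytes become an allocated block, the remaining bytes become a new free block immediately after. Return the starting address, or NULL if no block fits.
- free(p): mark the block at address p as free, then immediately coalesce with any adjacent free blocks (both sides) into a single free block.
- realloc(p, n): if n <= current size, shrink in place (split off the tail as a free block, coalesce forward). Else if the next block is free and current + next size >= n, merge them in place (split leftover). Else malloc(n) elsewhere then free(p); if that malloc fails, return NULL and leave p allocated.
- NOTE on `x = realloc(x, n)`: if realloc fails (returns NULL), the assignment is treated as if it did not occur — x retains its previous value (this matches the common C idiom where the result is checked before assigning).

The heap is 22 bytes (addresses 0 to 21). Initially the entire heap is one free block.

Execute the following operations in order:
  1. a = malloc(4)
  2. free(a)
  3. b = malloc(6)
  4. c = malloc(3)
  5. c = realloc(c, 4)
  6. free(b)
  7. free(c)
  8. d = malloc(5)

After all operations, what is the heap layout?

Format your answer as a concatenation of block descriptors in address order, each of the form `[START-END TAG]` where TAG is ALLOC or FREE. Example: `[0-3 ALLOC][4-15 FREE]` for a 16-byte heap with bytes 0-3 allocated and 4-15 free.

Op 1: a = malloc(4) -> a = 0; heap: [0-3 ALLOC][4-21 FREE]
Op 2: free(a) -> (freed a); heap: [0-21 FREE]
Op 3: b = malloc(6) -> b = 0; heap: [0-5 ALLOC][6-21 FREE]
Op 4: c = malloc(3) -> c = 6; heap: [0-5 ALLOC][6-8 ALLOC][9-21 FREE]
Op 5: c = realloc(c, 4) -> c = 6; heap: [0-5 ALLOC][6-9 ALLOC][10-21 FREE]
Op 6: free(b) -> (freed b); heap: [0-5 FREE][6-9 ALLOC][10-21 FREE]
Op 7: free(c) -> (freed c); heap: [0-21 FREE]
Op 8: d = malloc(5) -> d = 0; heap: [0-4 ALLOC][5-21 FREE]

Answer: [0-4 ALLOC][5-21 FREE]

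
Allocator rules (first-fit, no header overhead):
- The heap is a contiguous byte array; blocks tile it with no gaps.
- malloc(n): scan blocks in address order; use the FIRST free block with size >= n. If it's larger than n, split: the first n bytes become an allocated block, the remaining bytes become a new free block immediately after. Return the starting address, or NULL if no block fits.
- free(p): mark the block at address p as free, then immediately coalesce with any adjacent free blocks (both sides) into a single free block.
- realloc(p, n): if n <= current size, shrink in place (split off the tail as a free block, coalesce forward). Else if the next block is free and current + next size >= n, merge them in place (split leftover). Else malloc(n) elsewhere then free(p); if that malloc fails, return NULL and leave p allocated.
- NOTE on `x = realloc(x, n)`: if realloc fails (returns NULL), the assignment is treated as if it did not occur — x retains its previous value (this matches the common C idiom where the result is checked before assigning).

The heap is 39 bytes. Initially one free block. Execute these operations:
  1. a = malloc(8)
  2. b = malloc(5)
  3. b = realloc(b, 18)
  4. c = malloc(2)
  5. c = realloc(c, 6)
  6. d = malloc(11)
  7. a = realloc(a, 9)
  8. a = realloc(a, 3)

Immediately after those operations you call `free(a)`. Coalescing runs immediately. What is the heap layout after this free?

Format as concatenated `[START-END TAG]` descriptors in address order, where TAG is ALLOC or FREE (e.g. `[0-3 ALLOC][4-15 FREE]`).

Op 1: a = malloc(8) -> a = 0; heap: [0-7 ALLOC][8-38 FREE]
Op 2: b = malloc(5) -> b = 8; heap: [0-7 ALLOC][8-12 ALLOC][13-38 FREE]
Op 3: b = realloc(b, 18) -> b = 8; heap: [0-7 ALLOC][8-25 ALLOC][26-38 FREE]
Op 4: c = malloc(2) -> c = 26; heap: [0-7 ALLOC][8-25 ALLOC][26-27 ALLOC][28-38 FREE]
Op 5: c = realloc(c, 6) -> c = 26; heap: [0-7 ALLOC][8-25 ALLOC][26-31 ALLOC][32-38 FREE]
Op 6: d = malloc(11) -> d = NULL; heap: [0-7 ALLOC][8-25 ALLOC][26-31 ALLOC][32-38 FREE]
Op 7: a = realloc(a, 9) -> NULL (a unchanged); heap: [0-7 ALLOC][8-25 ALLOC][26-31 ALLOC][32-38 FREE]
Op 8: a = realloc(a, 3) -> a = 0; heap: [0-2 ALLOC][3-7 FREE][8-25 ALLOC][26-31 ALLOC][32-38 FREE]
free(a): a = 0 -> block [0-2 ALLOC]; mark free, coalesce with adjacent free neighbors -> [0-7 FREE][8-25 ALLOC][26-31 ALLOC][32-38 FREE]

Answer: [0-7 FREE][8-25 ALLOC][26-31 ALLOC][32-38 FREE]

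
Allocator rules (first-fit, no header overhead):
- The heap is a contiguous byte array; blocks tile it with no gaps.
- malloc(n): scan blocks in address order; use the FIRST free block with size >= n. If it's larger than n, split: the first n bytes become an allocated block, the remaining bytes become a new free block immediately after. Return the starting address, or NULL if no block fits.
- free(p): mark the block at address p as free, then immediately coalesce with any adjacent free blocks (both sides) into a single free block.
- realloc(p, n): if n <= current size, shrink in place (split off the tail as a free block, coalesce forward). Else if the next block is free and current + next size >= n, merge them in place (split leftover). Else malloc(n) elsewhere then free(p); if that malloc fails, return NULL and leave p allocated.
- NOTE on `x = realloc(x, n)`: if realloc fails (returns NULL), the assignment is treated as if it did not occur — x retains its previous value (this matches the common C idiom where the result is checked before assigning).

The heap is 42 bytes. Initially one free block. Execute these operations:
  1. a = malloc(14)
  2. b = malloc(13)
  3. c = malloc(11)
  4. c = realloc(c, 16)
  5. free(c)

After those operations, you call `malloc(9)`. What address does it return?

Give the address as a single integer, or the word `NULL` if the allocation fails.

Op 1: a = malloc(14) -> a = 0; heap: [0-13 ALLOC][14-41 FREE]
Op 2: b = malloc(13) -> b = 14; heap: [0-13 ALLOC][14-26 ALLOC][27-41 FREE]
Op 3: c = malloc(11) -> c = 27; heap: [0-13 ALLOC][14-26 ALLOC][27-37 ALLOC][38-41 FREE]
Op 4: c = realloc(c, 16) -> NULL (c unchanged); heap: [0-13 ALLOC][14-26 ALLOC][27-37 ALLOC][38-41 FREE]
Op 5: free(c) -> (freed c); heap: [0-13 ALLOC][14-26 ALLOC][27-41 FREE]
malloc(9): first-fit scan over [0-13 ALLOC][14-26 ALLOC][27-41 FREE] -> 27

Answer: 27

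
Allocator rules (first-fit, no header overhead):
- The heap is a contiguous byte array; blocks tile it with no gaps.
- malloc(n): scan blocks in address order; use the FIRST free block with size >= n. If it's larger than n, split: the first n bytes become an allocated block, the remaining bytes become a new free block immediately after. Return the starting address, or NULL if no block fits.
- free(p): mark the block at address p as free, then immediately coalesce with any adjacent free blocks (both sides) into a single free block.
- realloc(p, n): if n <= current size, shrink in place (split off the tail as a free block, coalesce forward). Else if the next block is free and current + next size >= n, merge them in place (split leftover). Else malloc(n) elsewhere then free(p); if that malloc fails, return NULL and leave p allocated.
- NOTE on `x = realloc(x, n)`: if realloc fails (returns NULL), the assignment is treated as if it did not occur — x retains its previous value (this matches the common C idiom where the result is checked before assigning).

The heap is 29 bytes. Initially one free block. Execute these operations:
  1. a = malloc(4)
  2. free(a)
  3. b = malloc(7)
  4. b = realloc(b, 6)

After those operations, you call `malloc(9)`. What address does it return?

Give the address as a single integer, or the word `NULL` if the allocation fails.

Op 1: a = malloc(4) -> a = 0; heap: [0-3 ALLOC][4-28 FREE]
Op 2: free(a) -> (freed a); heap: [0-28 FREE]
Op 3: b = malloc(7) -> b = 0; heap: [0-6 ALLOC][7-28 FREE]
Op 4: b = realloc(b, 6) -> b = 0; heap: [0-5 ALLOC][6-28 FREE]
malloc(9): first-fit scan over [0-5 ALLOC][6-28 FREE] -> 6

Answer: 6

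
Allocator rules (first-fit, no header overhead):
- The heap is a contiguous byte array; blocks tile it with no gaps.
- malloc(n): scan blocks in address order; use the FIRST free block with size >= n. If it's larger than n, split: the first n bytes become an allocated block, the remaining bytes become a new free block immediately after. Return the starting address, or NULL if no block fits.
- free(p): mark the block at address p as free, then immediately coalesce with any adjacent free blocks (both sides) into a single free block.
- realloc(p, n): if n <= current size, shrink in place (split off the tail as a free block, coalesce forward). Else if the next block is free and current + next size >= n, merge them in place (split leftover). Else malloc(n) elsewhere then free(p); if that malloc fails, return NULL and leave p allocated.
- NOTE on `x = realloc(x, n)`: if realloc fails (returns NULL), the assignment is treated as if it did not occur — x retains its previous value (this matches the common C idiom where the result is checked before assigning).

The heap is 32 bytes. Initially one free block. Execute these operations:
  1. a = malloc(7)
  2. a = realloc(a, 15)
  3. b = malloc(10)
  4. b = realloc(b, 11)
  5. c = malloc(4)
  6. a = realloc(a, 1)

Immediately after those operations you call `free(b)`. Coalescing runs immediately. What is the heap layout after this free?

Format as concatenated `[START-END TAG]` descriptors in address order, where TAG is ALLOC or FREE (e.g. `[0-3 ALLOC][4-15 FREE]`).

Op 1: a = malloc(7) -> a = 0; heap: [0-6 ALLOC][7-31 FREE]
Op 2: a = realloc(a, 15) -> a = 0; heap: [0-14 ALLOC][15-31 FREE]
Op 3: b = malloc(10) -> b = 15; heap: [0-14 ALLOC][15-24 ALLOC][25-31 FREE]
Op 4: b = realloc(b, 11) -> b = 15; heap: [0-14 ALLOC][15-25 ALLOC][26-31 FREE]
Op 5: c = malloc(4) -> c = 26; heap: [0-14 ALLOC][15-25 ALLOC][26-29 ALLOC][30-31 FREE]
Op 6: a = realloc(a, 1) -> a = 0; heap: [0-0 ALLOC][1-14 FREE][15-25 ALLOC][26-29 ALLOC][30-31 FREE]
free(b): b = 15 -> block [15-25 ALLOC]; mark free, coalesce with adjacent free neighbors -> [0-0 ALLOC][1-25 FREE][26-29 ALLOC][30-31 FREE]

Answer: [0-0 ALLOC][1-25 FREE][26-29 ALLOC][30-31 FREE]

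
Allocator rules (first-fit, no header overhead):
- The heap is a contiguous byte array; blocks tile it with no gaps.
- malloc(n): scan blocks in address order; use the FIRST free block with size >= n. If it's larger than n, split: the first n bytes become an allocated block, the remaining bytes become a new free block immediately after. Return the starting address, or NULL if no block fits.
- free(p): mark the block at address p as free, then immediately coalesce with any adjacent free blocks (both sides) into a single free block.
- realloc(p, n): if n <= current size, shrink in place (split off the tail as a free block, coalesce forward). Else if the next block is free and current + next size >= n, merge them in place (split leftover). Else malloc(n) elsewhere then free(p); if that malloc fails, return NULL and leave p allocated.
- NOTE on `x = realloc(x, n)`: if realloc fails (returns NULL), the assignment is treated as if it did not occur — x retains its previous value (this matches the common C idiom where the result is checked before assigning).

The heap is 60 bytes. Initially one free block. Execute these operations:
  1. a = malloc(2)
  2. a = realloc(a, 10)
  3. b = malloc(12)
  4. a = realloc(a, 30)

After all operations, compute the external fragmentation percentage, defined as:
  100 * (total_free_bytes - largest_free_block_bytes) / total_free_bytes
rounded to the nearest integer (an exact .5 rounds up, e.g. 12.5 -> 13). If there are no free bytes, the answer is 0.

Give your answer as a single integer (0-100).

Op 1: a = malloc(2) -> a = 0; heap: [0-1 ALLOC][2-59 FREE]
Op 2: a = realloc(a, 10) -> a = 0; heap: [0-9 ALLOC][10-59 FREE]
Op 3: b = malloc(12) -> b = 10; heap: [0-9 ALLOC][10-21 ALLOC][22-59 FREE]
Op 4: a = realloc(a, 30) -> a = 22; heap: [0-9 FREE][10-21 ALLOC][22-51 ALLOC][52-59 FREE]
Free blocks: [10 8] total_free=18 largest=10 -> 100*(18-10)/18 = 800/18 ≈ 44.444 -> rounds to 44

Answer: 44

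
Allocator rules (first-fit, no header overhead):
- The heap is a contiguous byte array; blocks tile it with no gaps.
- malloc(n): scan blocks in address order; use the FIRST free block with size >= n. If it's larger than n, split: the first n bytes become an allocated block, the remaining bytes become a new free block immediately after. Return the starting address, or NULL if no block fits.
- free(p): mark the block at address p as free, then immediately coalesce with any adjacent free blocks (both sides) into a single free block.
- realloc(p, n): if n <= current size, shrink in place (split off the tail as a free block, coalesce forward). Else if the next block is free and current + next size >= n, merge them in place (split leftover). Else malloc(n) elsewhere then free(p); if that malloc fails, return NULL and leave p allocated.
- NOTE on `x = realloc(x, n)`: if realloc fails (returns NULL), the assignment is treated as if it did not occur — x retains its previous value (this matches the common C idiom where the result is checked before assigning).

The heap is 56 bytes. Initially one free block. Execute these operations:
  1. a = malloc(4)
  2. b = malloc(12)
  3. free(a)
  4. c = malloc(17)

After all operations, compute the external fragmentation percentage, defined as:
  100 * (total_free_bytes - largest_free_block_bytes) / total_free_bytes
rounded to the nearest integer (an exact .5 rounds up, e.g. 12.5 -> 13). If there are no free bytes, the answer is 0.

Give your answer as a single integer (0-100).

Op 1: a = malloc(4) -> a = 0; heap: [0-3 ALLOC][4-55 FREE]
Op 2: b = malloc(12) -> b = 4; heap: [0-3 ALLOC][4-15 ALLOC][16-55 FREE]
Op 3: free(a) -> (freed a); heap: [0-3 FREE][4-15 ALLOC][16-55 FREE]
Op 4: c = malloc(17) -> c = 16; heap: [0-3 FREE][4-15 ALLOC][16-32 ALLOC][33-55 FREE]
Free blocks: [4 23] total_free=27 largest=23 -> 100*(27-23)/27 = 400/27 ≈ 14.815 -> rounds to 15

Answer: 15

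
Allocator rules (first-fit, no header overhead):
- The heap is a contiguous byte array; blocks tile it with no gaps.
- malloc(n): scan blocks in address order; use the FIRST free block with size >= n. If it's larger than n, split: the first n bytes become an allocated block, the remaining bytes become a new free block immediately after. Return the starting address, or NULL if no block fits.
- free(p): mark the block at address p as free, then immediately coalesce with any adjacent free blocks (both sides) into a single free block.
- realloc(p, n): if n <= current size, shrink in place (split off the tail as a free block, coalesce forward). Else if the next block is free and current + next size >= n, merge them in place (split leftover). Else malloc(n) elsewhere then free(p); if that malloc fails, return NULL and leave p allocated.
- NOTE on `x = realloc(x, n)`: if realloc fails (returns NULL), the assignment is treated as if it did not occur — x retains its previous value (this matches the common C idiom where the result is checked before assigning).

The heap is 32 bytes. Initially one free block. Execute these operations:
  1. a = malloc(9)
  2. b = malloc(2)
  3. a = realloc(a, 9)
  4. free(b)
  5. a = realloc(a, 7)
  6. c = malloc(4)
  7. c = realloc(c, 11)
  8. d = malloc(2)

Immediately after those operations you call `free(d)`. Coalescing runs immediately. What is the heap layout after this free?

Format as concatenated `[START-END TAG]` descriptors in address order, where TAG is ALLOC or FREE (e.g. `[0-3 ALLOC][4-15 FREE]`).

Op 1: a = malloc(9) -> a = 0; heap: [0-8 ALLOC][9-31 FREE]
Op 2: b = malloc(2) -> b = 9; heap: [0-8 ALLOC][9-10 ALLOC][11-31 FREE]
Op 3: a = realloc(a, 9) -> a = 0; heap: [0-8 ALLOC][9-10 ALLOC][11-31 FREE]
Op 4: free(b) -> (freed b); heap: [0-8 ALLOC][9-31 FREE]
Op 5: a = realloc(a, 7) -> a = 0; heap: [0-6 ALLOC][7-31 FREE]
Op 6: c = malloc(4) -> c = 7; heap: [0-6 ALLOC][7-10 ALLOC][11-31 FREE]
Op 7: c = realloc(c, 11) -> c = 7; heap: [0-6 ALLOC][7-17 ALLOC][18-31 FREE]
Op 8: d = malloc(2) -> d = 18; heap: [0-6 ALLOC][7-17 ALLOC][18-19 ALLOC][20-31 FREE]
free(d): d = 18 -> block [18-19 ALLOC]; mark free, coalesce with adjacent free neighbors -> [0-6 ALLOC][7-17 ALLOC][18-31 FREE]

Answer: [0-6 ALLOC][7-17 ALLOC][18-31 FREE]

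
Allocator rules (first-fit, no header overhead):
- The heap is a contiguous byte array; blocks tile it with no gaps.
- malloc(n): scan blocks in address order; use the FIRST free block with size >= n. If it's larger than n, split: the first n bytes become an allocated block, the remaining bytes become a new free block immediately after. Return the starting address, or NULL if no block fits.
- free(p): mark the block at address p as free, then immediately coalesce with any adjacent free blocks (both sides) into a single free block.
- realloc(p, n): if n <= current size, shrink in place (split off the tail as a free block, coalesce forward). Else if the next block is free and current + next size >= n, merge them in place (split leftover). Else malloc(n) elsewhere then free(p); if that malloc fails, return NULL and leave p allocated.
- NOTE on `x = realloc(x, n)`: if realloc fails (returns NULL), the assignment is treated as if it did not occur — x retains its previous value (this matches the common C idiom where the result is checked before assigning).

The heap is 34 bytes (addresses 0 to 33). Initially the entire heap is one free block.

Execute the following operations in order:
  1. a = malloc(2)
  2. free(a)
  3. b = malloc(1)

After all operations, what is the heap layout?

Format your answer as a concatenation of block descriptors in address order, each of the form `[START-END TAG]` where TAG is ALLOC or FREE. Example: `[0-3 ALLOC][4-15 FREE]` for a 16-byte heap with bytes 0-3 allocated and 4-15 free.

Answer: [0-0 ALLOC][1-33 FREE]

Derivation:
Op 1: a = malloc(2) -> a = 0; heap: [0-1 ALLOC][2-33 FREE]
Op 2: free(a) -> (freed a); heap: [0-33 FREE]
Op 3: b = malloc(1) -> b = 0; heap: [0-0 ALLOC][1-33 FREE]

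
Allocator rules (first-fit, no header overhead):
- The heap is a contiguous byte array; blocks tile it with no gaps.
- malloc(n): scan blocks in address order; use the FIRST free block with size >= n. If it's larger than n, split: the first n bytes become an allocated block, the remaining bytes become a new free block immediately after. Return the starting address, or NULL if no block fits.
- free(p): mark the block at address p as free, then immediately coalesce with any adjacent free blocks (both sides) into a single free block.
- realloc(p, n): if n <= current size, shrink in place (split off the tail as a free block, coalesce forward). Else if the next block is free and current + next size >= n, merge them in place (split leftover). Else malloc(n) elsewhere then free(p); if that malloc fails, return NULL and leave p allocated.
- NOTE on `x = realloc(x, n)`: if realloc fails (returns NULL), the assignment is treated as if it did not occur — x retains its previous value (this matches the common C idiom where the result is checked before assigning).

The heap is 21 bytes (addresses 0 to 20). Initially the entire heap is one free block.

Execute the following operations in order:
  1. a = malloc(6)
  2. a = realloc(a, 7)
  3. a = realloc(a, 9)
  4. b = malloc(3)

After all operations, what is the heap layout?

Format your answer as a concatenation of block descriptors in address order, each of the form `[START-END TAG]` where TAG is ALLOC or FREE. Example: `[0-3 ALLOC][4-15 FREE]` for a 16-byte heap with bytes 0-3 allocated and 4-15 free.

Answer: [0-8 ALLOC][9-11 ALLOC][12-20 FREE]

Derivation:
Op 1: a = malloc(6) -> a = 0; heap: [0-5 ALLOC][6-20 FREE]
Op 2: a = realloc(a, 7) -> a = 0; heap: [0-6 ALLOC][7-20 FREE]
Op 3: a = realloc(a, 9) -> a = 0; heap: [0-8 ALLOC][9-20 FREE]
Op 4: b = malloc(3) -> b = 9; heap: [0-8 ALLOC][9-11 ALLOC][12-20 FREE]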